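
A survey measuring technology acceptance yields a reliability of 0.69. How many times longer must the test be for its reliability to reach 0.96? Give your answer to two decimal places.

10.78

n = 0.96(1 − 0.69) / [0.69(1 − 0.96)]
  = 0.2976 / 0.0276 = 10.7826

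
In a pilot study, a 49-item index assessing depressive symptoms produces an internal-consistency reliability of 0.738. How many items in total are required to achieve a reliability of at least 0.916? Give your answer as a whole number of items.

Invert Spearman-Brown to solve for n:
n = r_target (1 − r_old) / [ r_old (1 − r_target) ]
n = [0.916 × 0.262] / [0.738 × 0.084]
  = 0.239992 / 0.061992 = 3.8713
Items needed = n × 49 = 3.8713 × 49 ≈ 189.69 → round up to 190

190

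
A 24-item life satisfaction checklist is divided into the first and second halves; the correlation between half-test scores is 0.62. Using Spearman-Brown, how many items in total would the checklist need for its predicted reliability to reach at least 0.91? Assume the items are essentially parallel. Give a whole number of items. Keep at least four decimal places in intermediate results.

r_full = 2(0.62)/(1 + 0.62) = 0.7654
n = r_tgt(1 − r_full) / [r_full(1 − r_tgt)] = 0.91 × 0.2346 / (0.7654 × 0.09) ≈ 3.0991
Items = 3.0991 × 24 ≈ 74.38 → 75

75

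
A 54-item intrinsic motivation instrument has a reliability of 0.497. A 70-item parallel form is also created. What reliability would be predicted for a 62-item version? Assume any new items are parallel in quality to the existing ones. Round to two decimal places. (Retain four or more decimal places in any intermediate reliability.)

Only the ratio of lengths matters: n = 62/54 = 1.1481
r_{62} = n·r / (1 + (n − 1)·r) = 0.5706 / 1.0736 ≈ 0.5315

0.53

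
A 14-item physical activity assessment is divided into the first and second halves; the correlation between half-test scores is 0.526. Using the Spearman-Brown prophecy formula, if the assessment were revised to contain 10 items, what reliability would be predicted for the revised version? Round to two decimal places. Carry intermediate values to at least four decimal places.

First correct the split-half correlation to full-test reliability: r_full = 2 × 0.526 / (1 + 0.526) ≈ 0.6894
Length factor from 14 to 10 items: n = 10/14 = 0.7143
r_new = n·r_full / (1 + (n − 1)·r_full) = 0.4924 / 0.8030 ≈ 0.6132

0.61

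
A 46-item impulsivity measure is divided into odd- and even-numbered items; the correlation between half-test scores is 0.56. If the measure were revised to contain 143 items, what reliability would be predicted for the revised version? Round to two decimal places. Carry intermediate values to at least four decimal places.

0.89

First correct the split-half correlation to full-test reliability: r_full = 2 × 0.56 / (1 + 0.56) ≈ 0.7179
Length factor from 46 to 143 items: n = 143/46 = 3.1087
r_new = n·r_full / (1 + (n − 1)·r_full) = 2.2317 / 2.5138 ≈ 0.8878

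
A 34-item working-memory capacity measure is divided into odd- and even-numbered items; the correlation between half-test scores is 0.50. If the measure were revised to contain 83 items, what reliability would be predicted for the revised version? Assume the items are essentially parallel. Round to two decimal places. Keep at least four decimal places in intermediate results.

Full-test reliability from the split-half r: r_full = 2(0.50)/(1 + 0.50) = 0.6667
Then adjust to 83 items: n = 83/34 = 2.4412
r_new = n·r_full / (1 + (n − 1)·r_full) = 1.6275 / 1.9608 ≈ 0.8300

0.83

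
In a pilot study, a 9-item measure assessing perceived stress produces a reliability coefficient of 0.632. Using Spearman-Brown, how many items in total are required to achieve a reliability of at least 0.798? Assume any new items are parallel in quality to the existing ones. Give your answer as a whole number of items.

21

n = 0.798(1 − 0.632) / [0.632(1 − 0.798)]
  = 0.293664 / 0.127664 = 2.3003
So the test needs 2.3003 × 9 ≈ 20.70 items; rounding up, 21.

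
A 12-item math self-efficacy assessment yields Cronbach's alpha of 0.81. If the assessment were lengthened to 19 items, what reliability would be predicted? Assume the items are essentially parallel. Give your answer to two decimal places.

The new length is 19/12 = 1.5833 times the old.
Spearman-Brown: r_new = n·r / (1 + (n − 1)·r)
r_new = (1.5833 × 0.81) / (1 + (1.5833 − 1) × 0.81)
     = 1.2825 / 1.4725 = 0.8710

0.87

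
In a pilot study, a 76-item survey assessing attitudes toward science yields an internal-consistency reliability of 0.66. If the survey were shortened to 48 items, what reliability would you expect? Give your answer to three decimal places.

The new length is 48/76 = 0.6316 times the old.
Apply the Spearman-Brown prophecy formula, r' = nr / [1 + (n − 1)r]:
r_new = 0.6316·0.66 / [1 + (0.6316 − 1)·0.66]
     = 0.4169 / 0.7569 = 0.5508

0.551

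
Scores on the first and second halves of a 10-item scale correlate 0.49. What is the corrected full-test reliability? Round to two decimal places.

0.66

Each half is half the length of the full test, so the full test is n = 2 times a half.
r_full = 2(0.49) / (1 + 0.49)
r_full = 0.9800 / 1.4900 ≈ 0.6577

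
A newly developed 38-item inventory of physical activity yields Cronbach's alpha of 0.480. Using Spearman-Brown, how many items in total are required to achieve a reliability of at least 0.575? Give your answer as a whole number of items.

56

Rearranging the Spearman-Brown formula for n,
n = r_target (1 − r_old) / [ r_old (1 − r_target) ]
n = 0.575(1 − 0.480) / [0.480(1 − 0.575)]
n = 0.299000 / 0.204000 ≈ 1.4657
So the test needs 1.4657 × 38 ≈ 55.70 items; rounding up, 56.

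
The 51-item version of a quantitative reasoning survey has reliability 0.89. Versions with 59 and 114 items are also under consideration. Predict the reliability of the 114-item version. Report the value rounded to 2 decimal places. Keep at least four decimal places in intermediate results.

Only the ratio of lengths matters: n = 114/51 = 2.2353
r_{114} = n·r / (1 + (n − 1)·r) = 1.9894 / 2.0994 ≈ 0.9476

0.95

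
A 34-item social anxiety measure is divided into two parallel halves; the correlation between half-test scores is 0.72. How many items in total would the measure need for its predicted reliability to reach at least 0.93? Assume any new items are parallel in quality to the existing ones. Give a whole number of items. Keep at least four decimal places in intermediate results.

r_full = 2(0.72)/(1 + 0.72) = 0.8372
Solve Spearman-Brown for n: n = 0.93(1 − 0.8372) / [0.8372(1 − 0.93)] = 2.5835
Items = 2.5835 × 34 ≈ 87.84 → 88

88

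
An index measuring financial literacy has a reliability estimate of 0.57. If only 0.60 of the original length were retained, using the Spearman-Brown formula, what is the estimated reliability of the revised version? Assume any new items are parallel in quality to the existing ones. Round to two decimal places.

0.44

By Spearman-Brown, r_new = n r / (1 + (n − 1) r).
r_new = (0.6 × 0.57) / (1 + (0.6 − 1) × 0.57)
     = 0.3420 / 0.7720 = 0.4430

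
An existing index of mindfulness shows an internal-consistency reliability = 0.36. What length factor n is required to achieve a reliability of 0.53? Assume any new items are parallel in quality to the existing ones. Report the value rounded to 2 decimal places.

2.00

Spearman-Brown solved for the length factor n:
n = r_target (1 − r_old) / [ r_old (1 − r_target) ]
n = 0.53(1 − 0.36) / [0.36(1 − 0.53)]
n = 0.3392 / 0.1692 ≈ 2.0047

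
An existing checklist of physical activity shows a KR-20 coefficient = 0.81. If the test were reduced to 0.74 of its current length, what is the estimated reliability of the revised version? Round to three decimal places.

r_new = (0.74 × 0.81) / (1 + (0.74 − 1) × 0.81)
     = 0.5994 / 0.7894 = 0.7593

0.759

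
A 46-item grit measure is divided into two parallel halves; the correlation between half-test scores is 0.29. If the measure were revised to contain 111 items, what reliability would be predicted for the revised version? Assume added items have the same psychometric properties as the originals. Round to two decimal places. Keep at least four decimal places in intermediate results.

Full-test reliability from the split-half r: r_full = 2(0.29)/(1 + 0.29) = 0.4496
Then adjust to 111 items: n = 111/46 = 2.4130
r_new = n·r_full / (1 + (n − 1)·r_full) = 1.0849 / 1.6353 ≈ 0.6634

0.66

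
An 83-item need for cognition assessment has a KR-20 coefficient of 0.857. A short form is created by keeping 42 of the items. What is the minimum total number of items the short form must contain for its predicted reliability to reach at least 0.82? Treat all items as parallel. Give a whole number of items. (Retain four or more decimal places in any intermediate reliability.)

Short-form reliability: n = 42/83 = 0.5060; r_42 = n·r/(1+(n−1)r) ≈ 0.7520
Then solve for n' with r_old = 0.7520, r_target = 0.82: n' = 0.82(1 − 0.7520)/[0.7520(1 − 0.82)] = 1.5024
Items = 1.5024 × 42 ≈ 63.10 → 64

64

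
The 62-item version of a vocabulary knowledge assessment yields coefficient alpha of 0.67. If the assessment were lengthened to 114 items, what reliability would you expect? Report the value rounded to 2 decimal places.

n = 114/62 = 1.8387
r_new = (1.8387 × 0.67) / (1 + (1.8387 − 1) × 0.67)
     = 1.2319 / 1.5619 = 0.7887

0.79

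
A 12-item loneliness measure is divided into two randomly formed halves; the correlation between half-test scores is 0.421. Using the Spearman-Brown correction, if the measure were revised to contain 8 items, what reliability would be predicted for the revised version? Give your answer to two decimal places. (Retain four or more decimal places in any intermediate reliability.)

Full-test reliability from the split-half r: r_full = 2(0.421)/(1 + 0.421) = 0.5925
Then adjust to 8 items: n = 8/12 = 0.6667
r_new = n·r_full / (1 + (n − 1)·r_full) = 0.3950 / 0.8025 ≈ 0.4922

0.49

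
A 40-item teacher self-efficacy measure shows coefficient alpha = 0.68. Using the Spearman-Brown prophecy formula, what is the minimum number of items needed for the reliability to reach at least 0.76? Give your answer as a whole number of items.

Rearranging the Spearman-Brown formula for n,
n = r*(1 − r) / [ r (1 − r*) ]
n = 0.76 × (1 − 0.68) / [ 0.68 × (1 − 0.76) ]
  = 0.2432 / 0.1632 = 1.4902
1.4902 × 40 = 59.61 → 60 items

60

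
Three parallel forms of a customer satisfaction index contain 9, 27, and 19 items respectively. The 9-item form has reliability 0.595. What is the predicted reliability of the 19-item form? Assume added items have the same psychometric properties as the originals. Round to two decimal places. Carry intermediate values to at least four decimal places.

0.76

Only the ratio of lengths matters: n = 19/9 = 2.1111
r_{19} = n·r / (1 + (n − 1)·r) = 1.2561 / 1.6611 ≈ 0.7562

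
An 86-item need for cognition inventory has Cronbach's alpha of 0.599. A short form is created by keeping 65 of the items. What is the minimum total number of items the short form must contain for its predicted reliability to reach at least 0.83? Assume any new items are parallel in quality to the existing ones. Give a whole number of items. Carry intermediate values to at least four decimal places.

Short-form reliability: n = 65/86 = 0.7558; r_65 = n·r/(1+(n−1)r) ≈ 0.5303
Then solve for n' with r_old = 0.5303, r_target = 0.83: n' = 0.83(1 − 0.5303)/[0.5303(1 − 0.83)] = 4.3244
Items = 4.3244 × 65 ≈ 281.09 → 282

282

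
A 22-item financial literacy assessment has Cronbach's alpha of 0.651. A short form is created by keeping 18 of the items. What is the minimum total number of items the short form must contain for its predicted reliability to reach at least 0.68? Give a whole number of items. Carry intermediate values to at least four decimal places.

26

Short-form reliability: n = 18/22 = 0.8182; r_18 = n·r/(1+(n−1)r) ≈ 0.6042
Then solve for n' with r_old = 0.6042, r_target = 0.68: n' = 0.68(1 − 0.6042)/[0.6042(1 − 0.68)] = 1.3920
Total items = 1.3920 × 18 = 25.06, rounded up to 26.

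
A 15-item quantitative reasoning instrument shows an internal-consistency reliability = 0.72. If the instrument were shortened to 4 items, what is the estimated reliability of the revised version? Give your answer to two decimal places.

n = 4/15 = 0.2667
r_new = 0.2667·0.72 / [1 + (0.2667 − 1)·0.72]
     = 0.1920 / 0.4720 = 0.4068

0.41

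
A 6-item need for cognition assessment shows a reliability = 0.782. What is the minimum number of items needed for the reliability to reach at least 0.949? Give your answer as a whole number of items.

n = 0.949(1 − 0.782) / [0.782(1 − 0.949)]
  = 0.206882 / 0.039882 = 5.1874
5.1874 × 6 = 31.12 → 32 items

32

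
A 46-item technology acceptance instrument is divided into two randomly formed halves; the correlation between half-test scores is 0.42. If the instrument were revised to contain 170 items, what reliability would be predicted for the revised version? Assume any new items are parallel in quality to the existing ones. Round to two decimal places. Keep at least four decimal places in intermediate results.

First correct the split-half correlation to full-test reliability: r_full = 2 × 0.42 / (1 + 0.42) ≈ 0.5915
Length factor from 46 to 170 items: n = 170/46 = 3.6957
r_new = n·r_full / (1 + (n − 1)·r_full) = 2.1860 / 2.5945 ≈ 0.8426

0.84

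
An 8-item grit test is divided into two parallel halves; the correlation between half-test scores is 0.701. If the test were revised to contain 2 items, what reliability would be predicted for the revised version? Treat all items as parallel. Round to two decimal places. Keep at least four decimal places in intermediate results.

0.54

First correct the split-half correlation to full-test reliability: r_full = 2 × 0.701 / (1 + 0.701) ≈ 0.8242
Length factor from 8 to 2 items: n = 2/8 = 0.2500
r_new = n·r_full / (1 + (n − 1)·r_full) = 0.2061 / 0.3819 ≈ 0.5397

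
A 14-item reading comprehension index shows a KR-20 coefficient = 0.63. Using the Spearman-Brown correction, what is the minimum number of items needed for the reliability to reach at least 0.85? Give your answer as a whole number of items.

47

n = 0.85 × (1 − 0.63) / [ 0.63 × (1 − 0.85) ]
n = 0.3145 / 0.0945 ≈ 3.3280
3.3280 × 14 = 46.59 → 47 items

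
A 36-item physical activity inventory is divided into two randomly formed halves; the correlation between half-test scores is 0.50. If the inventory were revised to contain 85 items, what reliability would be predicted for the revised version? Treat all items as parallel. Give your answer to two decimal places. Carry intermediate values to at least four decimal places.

0.83

Full-test reliability from the split-half r: r_full = 2(0.50)/(1 + 0.50) = 0.6667
Length factor from 36 to 85 items: n = 85/36 = 2.3611
r_new = n·r_full / (1 + (n − 1)·r_full) = 1.5741 / 1.9074 ≈ 0.8253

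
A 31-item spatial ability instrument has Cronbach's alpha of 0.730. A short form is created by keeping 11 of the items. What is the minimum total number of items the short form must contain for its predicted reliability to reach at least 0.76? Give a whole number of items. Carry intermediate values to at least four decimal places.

37

Short-form reliability: n = 11/31 = 0.3548; r_11 = n·r/(1+(n−1)r) ≈ 0.4896
Length factor from the short form to reach 0.76: n' = 0.76(1 − 0.4896) / [0.4896(1 − 0.76)] ≈ 3.3012
Items = 3.3012 × 11 ≈ 36.31 → 37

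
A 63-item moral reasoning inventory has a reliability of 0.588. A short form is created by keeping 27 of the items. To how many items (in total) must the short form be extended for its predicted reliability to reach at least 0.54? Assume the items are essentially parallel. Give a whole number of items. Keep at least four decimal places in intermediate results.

52

Short-form reliability: n = 27/63 = 0.4286; r_27 = n·r/(1+(n−1)r) ≈ 0.3795
Length factor from the short form to reach 0.54: n' = 0.54(1 − 0.3795) / [0.3795(1 − 0.54)] ≈ 1.9194
Items = 1.9194 × 27 ≈ 51.82 → 52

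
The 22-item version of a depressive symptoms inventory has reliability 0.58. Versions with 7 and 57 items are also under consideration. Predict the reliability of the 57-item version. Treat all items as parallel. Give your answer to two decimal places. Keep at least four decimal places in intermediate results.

Only the ratio of lengths matters: n = 57/22 = 2.5909
r_{57} = n·r / (1 + (n − 1)·r) = 1.5027 / 1.9227 ≈ 0.7816

0.78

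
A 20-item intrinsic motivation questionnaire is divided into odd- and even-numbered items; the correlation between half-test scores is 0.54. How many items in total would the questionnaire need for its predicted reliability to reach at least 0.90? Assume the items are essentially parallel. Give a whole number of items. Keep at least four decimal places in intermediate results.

Corrected full-test reliability: r_full = 2 × 0.54 / (1 + 0.54) ≈ 0.7013
n = r_tgt(1 − r_full) / [r_full(1 − r_tgt)] = 0.90 × 0.2987 / (0.7013 × 0.10) ≈ 3.8333
Required items = 3.8333 × 20 = 76.67, so 77 items.

77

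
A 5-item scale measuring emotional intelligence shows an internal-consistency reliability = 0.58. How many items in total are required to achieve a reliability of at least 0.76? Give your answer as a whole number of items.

12

n = 0.76(1 − 0.58) / [0.58(1 − 0.76)]
n = 0.3192 / 0.1392 ≈ 2.2931
Items needed = n × 5 = 2.2931 × 5 ≈ 11.47 → round up to 12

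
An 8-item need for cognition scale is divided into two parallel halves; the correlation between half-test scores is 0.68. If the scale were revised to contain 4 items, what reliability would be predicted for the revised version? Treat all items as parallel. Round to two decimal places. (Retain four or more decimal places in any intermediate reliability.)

0.68

Spearman-Brown correction (n = 2): r_full = 2·0.68/(1 + 0.68) = 0.8095
Length factor from 8 to 4 items: n = 4/8 = 0.5000
r_new = n·r_full / (1 + (n − 1)·r_full) = 0.4047 / 0.5953 ≈ 0.6798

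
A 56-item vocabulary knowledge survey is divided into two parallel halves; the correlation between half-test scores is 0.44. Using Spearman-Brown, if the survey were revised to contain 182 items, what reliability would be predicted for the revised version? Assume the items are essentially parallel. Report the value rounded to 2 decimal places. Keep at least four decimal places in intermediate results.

0.84

Spearman-Brown correction (n = 2): r_full = 2·0.44/(1 + 0.44) = 0.6111
Then adjust to 182 items: n = 182/56 = 3.2500
r_new = n·r_full / (1 + (n − 1)·r_full) = 1.9861 / 2.3750 ≈ 0.8363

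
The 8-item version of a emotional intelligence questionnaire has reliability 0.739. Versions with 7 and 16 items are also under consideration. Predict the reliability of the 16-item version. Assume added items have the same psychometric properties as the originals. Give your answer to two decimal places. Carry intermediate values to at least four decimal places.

0.85

The 7-item form is not needed; work directly from the 8-item form with n = 16/8 = 2.0000.
r_{16} = n·r / (1 + (n − 1)·r) = 1.4780 / 1.7390 ≈ 0.8499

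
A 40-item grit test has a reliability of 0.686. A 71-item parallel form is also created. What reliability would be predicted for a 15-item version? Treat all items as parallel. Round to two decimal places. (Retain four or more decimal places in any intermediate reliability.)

Only the ratio of lengths matters: n = 15/40 = 0.3750
r_{15} = n·r / (1 + (n − 1)·r) = 0.2573 / 0.5713 ≈ 0.4504

0.45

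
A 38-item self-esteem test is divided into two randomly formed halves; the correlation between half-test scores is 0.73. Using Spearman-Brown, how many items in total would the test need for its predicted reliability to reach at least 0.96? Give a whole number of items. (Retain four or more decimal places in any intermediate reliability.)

r_full = 2(0.73)/(1 + 0.73) = 0.8439
Solve Spearman-Brown for n: n = 0.96(1 − 0.8439) / [0.8439(1 − 0.96)] = 4.4394
Required items = 4.4394 × 38 = 168.70, so 169 items.

169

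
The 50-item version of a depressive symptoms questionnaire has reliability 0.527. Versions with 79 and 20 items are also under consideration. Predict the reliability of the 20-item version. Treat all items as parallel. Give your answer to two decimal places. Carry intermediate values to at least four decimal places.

The 79-item form is not needed; work directly from the 50-item form with n = 20/50 = 0.4000.
r_{20} = n·r / (1 + (n − 1)·r) = 0.2108 / 0.6838 ≈ 0.3083

0.31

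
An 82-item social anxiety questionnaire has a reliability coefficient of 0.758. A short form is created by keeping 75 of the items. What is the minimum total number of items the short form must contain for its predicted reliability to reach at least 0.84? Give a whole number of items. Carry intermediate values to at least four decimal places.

138

First, r for the 75-item form: n = 75/82 = 0.9146, so r_75 = 0.9146·0.758/(1 + (0.9146 − 1)·0.758) = 0.7413
Length factor from the short form to reach 0.84: n' = 0.84(1 − 0.7413) / [0.7413(1 − 0.84)] ≈ 1.8322
Total items = 1.8322 × 75 = 137.41, rounded up to 138.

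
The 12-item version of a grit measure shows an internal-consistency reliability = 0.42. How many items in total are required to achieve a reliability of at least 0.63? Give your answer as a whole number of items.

Invert Spearman-Brown to solve for n:
n = r_target (1 − r_old) / [ r_old (1 − r_target) ]
n = [0.63 × 0.58] / [0.42 × 0.37]
  = 0.3654 / 0.1554 = 2.3514
2.3514 × 12 = 28.22 → 29 items

29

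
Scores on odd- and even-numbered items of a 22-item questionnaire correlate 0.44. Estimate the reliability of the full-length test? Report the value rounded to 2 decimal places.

Each half is half the length of the full test, so the full test is n = 2 times a half.
r_full = 2(0.44) / (1 + 0.44)
r_full = 0.8800 / 1.4400 ≈ 0.6111

0.61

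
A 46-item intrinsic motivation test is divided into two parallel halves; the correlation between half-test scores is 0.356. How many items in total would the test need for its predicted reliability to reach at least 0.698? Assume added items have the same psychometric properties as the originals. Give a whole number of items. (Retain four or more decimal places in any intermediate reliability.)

97

Corrected full-test reliability: r_full = 2 × 0.356 / (1 + 0.356) ≈ 0.5251
Solve Spearman-Brown for n: n = 0.698(1 − 0.5251) / [0.5251(1 − 0.698)] = 2.0903
Items = 2.0903 × 46 ≈ 96.15 → 97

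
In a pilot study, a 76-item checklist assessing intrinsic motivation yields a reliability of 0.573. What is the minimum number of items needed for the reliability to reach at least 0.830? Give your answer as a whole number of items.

277

Invert Spearman-Brown to solve for n:
n = r_target (1 − r_old) / [ r_old (1 − r_target) ]
n = 0.830(1 − 0.573) / [0.573(1 − 0.830)]
  = 0.354410 / 0.097410 = 3.6383
Items needed = n × 76 = 3.6383 × 76 ≈ 276.51 → round up to 277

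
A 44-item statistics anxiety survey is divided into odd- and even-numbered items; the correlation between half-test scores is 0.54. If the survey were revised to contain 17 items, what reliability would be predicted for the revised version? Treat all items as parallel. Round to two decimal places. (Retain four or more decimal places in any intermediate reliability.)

Spearman-Brown correction (n = 2): r_full = 2·0.54/(1 + 0.54) = 0.7013
Length factor from 44 to 17 items: n = 17/44 = 0.3864
r_new = n·r_full / (1 + (n − 1)·r_full) = 0.2710 / 0.5697 ≈ 0.4757

0.48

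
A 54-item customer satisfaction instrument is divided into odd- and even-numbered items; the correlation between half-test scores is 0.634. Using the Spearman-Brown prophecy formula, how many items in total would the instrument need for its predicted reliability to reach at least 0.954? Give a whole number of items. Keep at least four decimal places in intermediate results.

Corrected full-test reliability: r_full = 2 × 0.634 / (1 + 0.634) ≈ 0.7760
Solve Spearman-Brown for n: n = 0.954(1 − 0.7760) / [0.7760(1 − 0.954)] = 5.9866
Required items = 5.9866 × 54 = 323.28, so 324 items.

324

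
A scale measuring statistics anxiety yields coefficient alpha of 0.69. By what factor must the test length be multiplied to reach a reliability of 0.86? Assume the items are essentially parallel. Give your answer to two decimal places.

Rearranging the Spearman-Brown formula for n,
n = r*(1 − r) / [ r (1 − r*) ]
n = [0.86 × 0.31] / [0.69 × 0.14]
  = 0.2666 / 0.0966 = 2.7598

2.76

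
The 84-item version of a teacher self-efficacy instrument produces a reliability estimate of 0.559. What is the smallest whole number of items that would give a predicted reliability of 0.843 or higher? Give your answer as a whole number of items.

356

n = [0.843 × 0.441] / [0.559 × 0.157]
n = 0.371763 / 0.087763 ≈ 4.2360
So the test needs 4.2360 × 84 ≈ 355.82 items; rounding up, 356.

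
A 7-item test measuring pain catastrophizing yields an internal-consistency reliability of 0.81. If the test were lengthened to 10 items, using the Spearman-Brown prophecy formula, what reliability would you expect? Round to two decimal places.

The new length is 10/7 = 1.4286 times the old.
By Spearman-Brown, r_new = n r / (1 + (n − 1) r).
r_new = (1.4286 × 0.81) / (1 + (1.4286 − 1) × 0.81)
     = 1.1572 / 1.3472 = 0.8590

0.86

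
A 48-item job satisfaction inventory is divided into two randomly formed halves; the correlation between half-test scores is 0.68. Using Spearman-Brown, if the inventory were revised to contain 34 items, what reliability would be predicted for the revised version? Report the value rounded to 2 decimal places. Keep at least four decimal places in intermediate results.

0.75

Full-test reliability from the split-half r: r_full = 2(0.68)/(1 + 0.68) = 0.8095
Length factor from 48 to 34 items: n = 34/48 = 0.7083
r_new = n·r_full / (1 + (n − 1)·r_full) = 0.5734 / 0.7639 ≈ 0.7506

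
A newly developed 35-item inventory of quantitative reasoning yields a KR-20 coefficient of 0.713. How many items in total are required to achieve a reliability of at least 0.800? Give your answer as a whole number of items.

57

Invert Spearman-Brown to solve for n:
n = r_target (1 − r_old) / [ r_old (1 − r_target) ]
n = 0.800(1 − 0.713) / [0.713(1 − 0.800)]
  = 0.229600 / 0.142600 = 1.6101
So the test needs 1.6101 × 35 ≈ 56.35 items; rounding up, 57.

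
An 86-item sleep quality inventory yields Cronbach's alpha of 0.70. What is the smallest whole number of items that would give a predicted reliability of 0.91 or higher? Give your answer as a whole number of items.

Rearranging the Spearman-Brown formula for n,
n = r_target (1 − r_old) / [ r_old (1 − r_target) ]
n = 0.91 × (1 − 0.70) / [ 0.70 × (1 − 0.91) ]
  = 0.2730 / 0.0630 = 4.3333
4.3333 × 86 = 372.66 → 373 items

373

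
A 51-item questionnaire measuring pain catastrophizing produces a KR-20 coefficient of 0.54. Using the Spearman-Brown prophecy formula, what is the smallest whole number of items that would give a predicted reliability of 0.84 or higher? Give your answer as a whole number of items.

229

n = 0.84(1 − 0.54) / [0.54(1 − 0.84)]
n = 0.3864 / 0.0864 ≈ 4.4722
So the test needs 4.4722 × 51 ≈ 228.08 items; rounding up, 229.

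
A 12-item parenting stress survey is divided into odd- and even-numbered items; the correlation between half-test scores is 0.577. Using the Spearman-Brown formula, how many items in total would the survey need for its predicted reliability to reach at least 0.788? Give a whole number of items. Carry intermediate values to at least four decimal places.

Corrected full-test reliability: r_full = 2 × 0.577 / (1 + 0.577) ≈ 0.7318
n = r_tgt(1 − r_full) / [r_full(1 − r_tgt)] = 0.788 × 0.2682 / (0.7318 × 0.212) ≈ 1.3622
Items = 1.3622 × 12 ≈ 16.35 → 17

17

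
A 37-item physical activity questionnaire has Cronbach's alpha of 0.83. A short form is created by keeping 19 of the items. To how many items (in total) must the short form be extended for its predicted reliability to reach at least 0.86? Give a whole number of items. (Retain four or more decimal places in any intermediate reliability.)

First, r for the 19-item form: n = 19/37 = 0.5135, so r_19 = 0.5135·0.83/(1 + (0.5135 − 1)·0.83) = 0.7149
Then solve for n' with r_old = 0.7149, r_target = 0.86: n' = 0.86(1 − 0.7149)/[0.7149(1 − 0.86)] = 2.4498
Items = 2.4498 × 19 ≈ 46.55 → 47

47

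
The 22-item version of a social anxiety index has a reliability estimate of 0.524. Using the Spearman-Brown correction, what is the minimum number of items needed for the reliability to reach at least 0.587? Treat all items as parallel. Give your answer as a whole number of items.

Rearranging the Spearman-Brown formula for n,
n = r*(1 − r) / [ r (1 − r*) ]
n = 0.587 × (1 − 0.524) / [ 0.524 × (1 − 0.587) ]
  = 0.279412 / 0.216412 = 1.2911
1.2911 × 22 = 28.40 → 29 items

29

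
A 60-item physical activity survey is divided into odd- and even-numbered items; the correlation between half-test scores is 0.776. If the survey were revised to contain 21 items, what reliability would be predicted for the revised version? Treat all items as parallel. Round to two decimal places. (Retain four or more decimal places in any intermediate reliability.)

0.71

First correct the split-half correlation to full-test reliability: r_full = 2 × 0.776 / (1 + 0.776) ≈ 0.8739
Then adjust to 21 items: n = 21/60 = 0.3500
r_new = n·r_full / (1 + (n − 1)·r_full) = 0.3059 / 0.4320 ≈ 0.7081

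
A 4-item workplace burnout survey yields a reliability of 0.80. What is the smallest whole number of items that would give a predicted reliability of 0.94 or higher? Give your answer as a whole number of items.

16

Spearman-Brown solved for the length factor n:
n = r_target (1 − r_old) / [ r_old (1 − r_target) ]
n = 0.94 × (1 − 0.80) / [ 0.80 × (1 − 0.94) ]
n = 0.1880 / 0.0480 ≈ 3.9167
Items needed = n × 4 = 3.9167 × 4 ≈ 15.67 → round up to 16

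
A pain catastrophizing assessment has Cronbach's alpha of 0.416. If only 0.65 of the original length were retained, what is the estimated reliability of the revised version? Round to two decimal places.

0.32

Spearman-Brown: r_new = n·r / (1 + (n − 1)·r)
r_new = (0.65 × 0.416) / (1 + (0.65 − 1) × 0.416)
     = 0.2704 / 0.8544 = 0.3165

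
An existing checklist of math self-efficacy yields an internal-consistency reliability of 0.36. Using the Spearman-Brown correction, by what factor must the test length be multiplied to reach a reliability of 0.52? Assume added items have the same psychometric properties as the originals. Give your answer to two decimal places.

1.93

n = 0.52(1 − 0.36) / [0.36(1 − 0.52)]
n = 0.3328 / 0.1728 ≈ 1.9259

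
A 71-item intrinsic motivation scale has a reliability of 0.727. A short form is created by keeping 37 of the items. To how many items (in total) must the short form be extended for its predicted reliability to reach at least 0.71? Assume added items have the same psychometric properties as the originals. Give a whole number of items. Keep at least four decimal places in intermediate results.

First, r for the 37-item form: n = 37/71 = 0.5211, so r_37 = 0.5211·0.727/(1 + (0.5211 − 1)·0.727) = 0.5812
Then solve for n' with r_old = 0.5812, r_target = 0.71: n' = 0.71(1 − 0.5812)/[0.5812(1 − 0.71)] = 1.7642
Items = 1.7642 × 37 ≈ 65.28 → 66

66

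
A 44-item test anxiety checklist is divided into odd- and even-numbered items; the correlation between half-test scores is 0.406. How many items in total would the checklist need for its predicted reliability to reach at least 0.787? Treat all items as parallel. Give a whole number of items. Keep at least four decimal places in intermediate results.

119

r_full = 2(0.406)/(1 + 0.406) = 0.5775
Solve Spearman-Brown for n: n = 0.787(1 − 0.5775) / [0.5775(1 − 0.787)] = 2.7031
Required items = 2.7031 × 44 = 118.94, so 119 items.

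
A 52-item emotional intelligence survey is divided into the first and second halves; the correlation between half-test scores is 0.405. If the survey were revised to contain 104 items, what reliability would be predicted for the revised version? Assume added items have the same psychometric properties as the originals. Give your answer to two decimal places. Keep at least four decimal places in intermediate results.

First correct the split-half correlation to full-test reliability: r_full = 2 × 0.405 / (1 + 0.405) ≈ 0.5765
Then adjust to 104 items: n = 104/52 = 2.0000
r_new = n·r_full / (1 + (n − 1)·r_full) = 1.1530 / 1.5765 ≈ 0.7314

0.73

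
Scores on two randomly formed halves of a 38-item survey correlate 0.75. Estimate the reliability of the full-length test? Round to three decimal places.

0.857

The full test is twice the length of either half (n = 2).
r_full = 2r_hh / (1 + r_hh) = 2 × 0.75 / (1 + 0.75)
       = 1.5000 / 1.7500 = 0.8571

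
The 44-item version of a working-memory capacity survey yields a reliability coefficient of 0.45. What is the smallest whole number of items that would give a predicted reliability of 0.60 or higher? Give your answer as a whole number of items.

81

Spearman-Brown solved for the length factor n:
n = r*(1 − r) / [ r (1 − r*) ]
n = [0.60 × 0.55] / [0.45 × 0.40]
  = 0.3300 / 0.1800 = 1.8333
Items needed = n × 44 = 1.8333 × 44 ≈ 80.67 → round up to 81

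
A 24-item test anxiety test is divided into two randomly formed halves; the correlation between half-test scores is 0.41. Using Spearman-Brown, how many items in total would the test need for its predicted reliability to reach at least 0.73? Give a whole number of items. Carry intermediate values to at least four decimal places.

47

r_full = 2(0.41)/(1 + 0.41) = 0.5816
Solve Spearman-Brown for n: n = 0.73(1 − 0.5816) / [0.5816(1 − 0.73)] = 1.9450
Items = 1.9450 × 24 ≈ 46.68 → 47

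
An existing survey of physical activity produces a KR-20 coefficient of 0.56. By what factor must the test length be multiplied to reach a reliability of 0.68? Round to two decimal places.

1.67

Rearranging the Spearman-Brown formula for n,
n = r*(1 − r) / [ r (1 − r*) ]
n = [0.68 × 0.44] / [0.56 × 0.32]
  = 0.2992 / 0.1792 = 1.6696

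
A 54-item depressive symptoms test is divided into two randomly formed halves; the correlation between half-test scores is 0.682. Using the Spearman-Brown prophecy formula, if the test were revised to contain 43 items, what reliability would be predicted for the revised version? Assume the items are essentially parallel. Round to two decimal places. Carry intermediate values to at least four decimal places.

0.77

Spearman-Brown correction (n = 2): r_full = 2·0.682/(1 + 0.682) = 0.8109
Then adjust to 43 items: n = 43/54 = 0.7963
r_new = n·r_full / (1 + (n − 1)·r_full) = 0.6457 / 0.8348 ≈ 0.7735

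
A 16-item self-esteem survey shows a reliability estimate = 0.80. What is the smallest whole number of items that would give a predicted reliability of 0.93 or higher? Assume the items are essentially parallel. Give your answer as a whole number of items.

Invert Spearman-Brown to solve for n:
n = r_target (1 − r_old) / [ r_old (1 − r_target) ]
n = 0.93(1 − 0.80) / [0.80(1 − 0.93)]
n = 0.1860 / 0.0560 ≈ 3.3214
Items needed = n × 16 = 3.3214 × 16 ≈ 53.14 → round up to 54

54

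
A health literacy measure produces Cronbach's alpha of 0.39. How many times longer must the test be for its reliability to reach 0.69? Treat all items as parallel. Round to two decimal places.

Spearman-Brown solved for the length factor n:
n = r_target (1 − r_old) / [ r_old (1 − r_target) ]
n = [0.69 × 0.61] / [0.39 × 0.31]
  = 0.4209 / 0.1209 = 3.4814

3.48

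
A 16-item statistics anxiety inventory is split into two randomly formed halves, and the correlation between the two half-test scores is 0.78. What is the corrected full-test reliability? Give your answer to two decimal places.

Apply the Spearman-Brown correction with n = 2:
r_full = 2(0.78) / (1 + 0.78)
       = 1.5600 / 1.7800 = 0.8764

0.88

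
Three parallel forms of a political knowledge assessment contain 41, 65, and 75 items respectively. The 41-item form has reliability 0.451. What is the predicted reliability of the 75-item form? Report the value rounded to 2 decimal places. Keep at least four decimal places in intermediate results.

0.60

Only the ratio of lengths matters: n = 75/41 = 1.8293
r_{75} = n·r / (1 + (n − 1)·r) = 0.8250 / 1.3740 ≈ 0.6004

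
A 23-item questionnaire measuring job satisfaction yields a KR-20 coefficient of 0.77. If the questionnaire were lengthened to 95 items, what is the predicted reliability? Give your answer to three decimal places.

0.933

Length ratio n = 95/23 = 4.1304
Spearman-Brown: r_new = n·r / (1 + (n − 1)·r)
r_new = (4.1304 × 0.77) / (1 + (4.1304 − 1) × 0.77)
r_new = 3.1804 / 3.4104 ≈ 0.9326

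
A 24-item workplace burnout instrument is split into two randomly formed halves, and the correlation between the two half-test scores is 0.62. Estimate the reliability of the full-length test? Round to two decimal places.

r_full = 2r_hh / (1 + r_hh) = 2 × 0.62 / (1 + 0.62)
       = 1.2400 / 1.6200 = 0.7654

0.77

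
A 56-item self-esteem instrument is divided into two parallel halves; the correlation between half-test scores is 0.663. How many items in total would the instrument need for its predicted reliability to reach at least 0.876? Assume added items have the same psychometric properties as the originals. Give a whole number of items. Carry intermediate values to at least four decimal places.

101

Corrected full-test reliability: r_full = 2 × 0.663 / (1 + 0.663) ≈ 0.7974
Solve Spearman-Brown for n: n = 0.876(1 − 0.7974) / [0.7974(1 − 0.876)] = 1.7949
Required items = 1.7949 × 56 = 100.51, so 101 items.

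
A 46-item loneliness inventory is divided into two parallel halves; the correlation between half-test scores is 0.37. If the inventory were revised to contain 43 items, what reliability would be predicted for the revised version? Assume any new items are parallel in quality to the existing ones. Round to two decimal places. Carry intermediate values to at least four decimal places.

0.52

First correct the split-half correlation to full-test reliability: r_full = 2 × 0.37 / (1 + 0.37) ≈ 0.5401
Then adjust to 43 items: n = 43/46 = 0.9348
r_new = n·r_full / (1 + (n − 1)·r_full) = 0.5049 / 0.9648 ≈ 0.5233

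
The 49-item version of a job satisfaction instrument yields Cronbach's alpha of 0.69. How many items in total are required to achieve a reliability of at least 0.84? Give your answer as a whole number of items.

116

Spearman-Brown solved for the length factor n:
n = r_target (1 − r_old) / [ r_old (1 − r_target) ]
n = [0.84 × 0.31] / [0.69 × 0.16]
  = 0.2604 / 0.1104 = 2.3587
So the test needs 2.3587 × 49 ≈ 115.58 items; rounding up, 116.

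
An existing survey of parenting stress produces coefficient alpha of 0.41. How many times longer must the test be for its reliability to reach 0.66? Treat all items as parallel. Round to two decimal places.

n = 0.66 × (1 − 0.41) / [ 0.41 × (1 − 0.66) ]
n = 0.3894 / 0.1394 ≈ 2.7934

2.79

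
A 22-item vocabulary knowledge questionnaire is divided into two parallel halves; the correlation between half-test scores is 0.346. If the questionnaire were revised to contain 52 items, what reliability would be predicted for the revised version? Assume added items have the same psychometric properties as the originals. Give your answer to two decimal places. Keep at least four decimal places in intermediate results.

0.71

Full-test reliability from the split-half r: r_full = 2(0.346)/(1 + 0.346) = 0.5141
Then adjust to 52 items: n = 52/22 = 2.3636
r_new = n·r_full / (1 + (n − 1)·r_full) = 1.2151 / 1.7010 ≈ 0.7143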